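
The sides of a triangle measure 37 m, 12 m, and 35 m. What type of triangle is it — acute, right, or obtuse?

Compare the square of the longest side to the sum of squares of the other two: 12² + 35² = 1369 = 37².

right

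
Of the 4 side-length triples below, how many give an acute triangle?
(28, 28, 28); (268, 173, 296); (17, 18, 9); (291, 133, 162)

(28,28,28): 28²+28² = 1568 > 784 = 28² → acute
(268,173,296): 173²+268² = 101753 > 87616 = 296² → acute
(17,18,9): 9²+17² = 370 > 324 = 18² → acute
(291,133,162): 133²+162² = 43933 < 84681 = 291² → obtuse
3 of the 4 are acute.

3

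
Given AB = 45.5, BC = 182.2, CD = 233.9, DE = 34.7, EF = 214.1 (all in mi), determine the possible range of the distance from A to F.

0 ≤ AF ≤ 710.4 mi

The maximum is all hops collinear in one direction: 45.5 + 182.2 + 233.9 + 34.7 + 214.1 = 710.4.
The longest hop is 233.9; the others sum to 476.5. Since 233.9 ≤ 476.5, the path can fold back on itself completely, so the minimum distance is 0.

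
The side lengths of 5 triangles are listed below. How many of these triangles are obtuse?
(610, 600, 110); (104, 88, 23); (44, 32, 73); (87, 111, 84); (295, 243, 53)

(610,600,110): 110²+600² = 372100 = 610² → right
(104,88,23): 23²+88² = 8273 < 10816 = 104² → obtuse
(44,32,73): 32²+44² = 2960 < 5329 = 73² → obtuse
(87,111,84): 84²+87² = 14625 > 12321 = 111² → acute
(295,243,53): 53²+243² = 61858 < 87025 = 295² → obtuse
3 of the 5 are obtuse.

3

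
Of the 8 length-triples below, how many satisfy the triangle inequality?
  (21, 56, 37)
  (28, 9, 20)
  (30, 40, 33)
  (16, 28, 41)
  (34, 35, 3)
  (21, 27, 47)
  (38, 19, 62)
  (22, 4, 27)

(21,37,56): 21+37 > 56 → valid
(9,20,28): 9+20 > 28 → valid
(30,33,40): 30+33 > 40 → valid
(16,28,41): 16+28 > 41 → valid
(3,34,35): 3+34 > 35 → valid
(21,27,47): 21+27 > 47 → valid
(19,38,62): 19+38 ≤ 62 → not valid
(4,22,27): 4+22 ≤ 27 → not valid
6 of the 8 triples form a triangle.

6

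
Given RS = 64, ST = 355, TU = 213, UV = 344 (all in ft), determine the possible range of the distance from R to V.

The maximum is all hops collinear in one direction: 64 + 355 + 213 + 344 = 976.
The longest hop is 355; the others sum to 621. Since 355 ≤ 621, the path can fold back on itself completely, so the minimum distance is 0.

0 ≤ RV ≤ 976 ft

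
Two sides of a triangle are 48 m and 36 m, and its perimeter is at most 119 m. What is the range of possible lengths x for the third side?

12 < x ≤ 35

Triangle inequality alone gives 12 < x < 84.
The perimeter condition gives x ≤ 119 − 48 − 36 = 35.
Intersecting the two: 12 < x ≤ 35.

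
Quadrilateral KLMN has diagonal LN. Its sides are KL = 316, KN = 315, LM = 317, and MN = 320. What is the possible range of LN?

3 < LN < 631

From triangle KLN: |316 − 315| < LN < 316 + 315, i.e. 1 < LN < 631.
From triangle MLN: 3 < LN < 637.
Both must hold, so LN lies in the intersection.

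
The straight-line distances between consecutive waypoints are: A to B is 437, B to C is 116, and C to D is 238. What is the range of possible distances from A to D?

The maximum is all hops collinear in one direction: 437 + 116 + 238 = 791.
The longest hop is 437; the others sum to 354. Folding the others back against it leaves at least 437 − 354 = 83.

83 ≤ AD ≤ 791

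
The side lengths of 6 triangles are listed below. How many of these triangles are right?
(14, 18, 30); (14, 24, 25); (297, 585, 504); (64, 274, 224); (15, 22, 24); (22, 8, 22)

1

(14,18,30): 14²+18² = 520 < 900 = 30² → obtuse
(14,24,25): 14²+24² = 772 > 625 = 25² → acute
(297,585,504): 297²+504² = 342225 = 585² → right
(64,274,224): 64²+224² = 54272 < 75076 = 274² → obtuse
(15,22,24): 15²+22² = 709 > 576 = 24² → acute
(22,8,22): 8²+22² = 548 > 484 = 22² → acute
1 of the 6 is right.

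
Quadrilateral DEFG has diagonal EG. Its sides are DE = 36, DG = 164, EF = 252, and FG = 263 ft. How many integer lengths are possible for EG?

71

From triangle DEG: 128 < EG < 200.
From triangle FEG: 11 < EG < 515.
Intersection: 128 < EG < 200, so integers 129 through 199: 71 values.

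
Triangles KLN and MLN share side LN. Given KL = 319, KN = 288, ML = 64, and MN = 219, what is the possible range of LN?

From triangle KLN: |319 − 288| < LN < 319 + 288, i.e. 31 < LN < 607.
From triangle MLN: 155 < LN < 283.
Both must hold, so LN lies in the intersection.

155 < LN < 283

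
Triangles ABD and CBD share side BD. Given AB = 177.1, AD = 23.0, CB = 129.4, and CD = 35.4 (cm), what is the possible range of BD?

154.1 < BD < 164.8

From triangle ABD: |177.1 − 23.0| < BD < 177.1 + 23.0, i.e. 154.1 < BD < 200.1.
From triangle CBD: 94.0 < BD < 164.8.
Both must hold, so BD lies in the intersection.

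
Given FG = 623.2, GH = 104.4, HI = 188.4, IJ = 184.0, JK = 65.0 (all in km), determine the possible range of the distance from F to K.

81.4 ≤ FK ≤ 1165.0 km

The maximum is all hops collinear in one direction: 623.2 + 104.4 + 188.4 + 184.0 + 65.0 = 1165.0.
The longest hop is 623.2; the others sum to 541.8. Folding the others back against it leaves at least 623.2 − 541.8 = 81.4.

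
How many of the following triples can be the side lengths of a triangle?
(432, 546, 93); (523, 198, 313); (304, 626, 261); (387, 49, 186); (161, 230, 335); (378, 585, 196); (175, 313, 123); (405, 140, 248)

(93,432,546): 93+432 ≤ 546 → not valid
(198,313,523): 198+313 ≤ 523 → not valid
(261,304,626): 261+304 ≤ 626 → not valid
(49,186,387): 49+186 ≤ 387 → not valid
(161,230,335): 161+230 > 335 → valid
(196,378,585): 196+378 ≤ 585 → not valid
(123,175,313): 123+175 ≤ 313 → not valid
(140,248,405): 140+248 ≤ 405 → not valid
1 of the 8 triples forms a triangle.

1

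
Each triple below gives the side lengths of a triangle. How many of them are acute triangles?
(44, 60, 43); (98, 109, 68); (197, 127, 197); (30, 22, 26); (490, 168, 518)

4

(44,60,43): 43²+44² = 3785 > 3600 = 60² → acute
(98,109,68): 68²+98² = 14228 > 11881 = 109² → acute
(197,127,197): 127²+197² = 54938 > 38809 = 197² → acute
(30,22,26): 22²+26² = 1160 > 900 = 30² → acute
(490,168,518): 168²+490² = 268324 = 518² → right
4 of the 5 are acute.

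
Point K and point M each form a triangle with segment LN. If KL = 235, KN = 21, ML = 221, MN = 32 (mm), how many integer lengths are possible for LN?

From triangle KLN: 214 < LN < 256.
From triangle MLN: 189 < LN < 253.
Intersection: 214 < LN < 253, so integers 215 through 252: 38 values.

38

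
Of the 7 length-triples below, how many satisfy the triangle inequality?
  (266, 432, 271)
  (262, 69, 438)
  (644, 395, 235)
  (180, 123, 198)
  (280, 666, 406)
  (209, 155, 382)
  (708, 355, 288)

(266,271,432): 266+271 > 432 → valid
(69,262,438): 69+262 ≤ 438 → not valid
(235,395,644): 235+395 ≤ 644 → not valid
(123,180,198): 123+180 > 198 → valid
(280,406,666): 280+406 > 666 → valid
(155,209,382): 155+209 ≤ 382 → not valid
(288,355,708): 288+355 ≤ 708 → not valid
3 of the 7 triples form a triangle.

3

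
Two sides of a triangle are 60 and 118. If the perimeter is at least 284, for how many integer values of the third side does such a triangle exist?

Triangle inequality: 58 < x < 178. Perimeter ≥ 284 gives x ≥ 284 − 60 − 118 = 106.
So 106 ≤ x < 178; integers 106 through 177: 72 values.

72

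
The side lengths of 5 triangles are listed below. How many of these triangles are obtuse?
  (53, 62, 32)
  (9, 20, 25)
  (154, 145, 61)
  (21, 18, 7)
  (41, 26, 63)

(53,62,32): 32²+53² = 3833 < 3844 = 62² → obtuse
(9,20,25): 9²+20² = 481 < 625 = 25² → obtuse
(154,145,61): 61²+145² = 24746 > 23716 = 154² → acute
(21,18,7): 7²+18² = 373 < 441 = 21² → obtuse
(41,26,63): 26²+41² = 2357 < 3969 = 63² → obtuse
4 of the 5 are obtuse.

4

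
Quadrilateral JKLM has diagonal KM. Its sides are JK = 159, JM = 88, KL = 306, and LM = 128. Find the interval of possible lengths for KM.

178 < KM < 247

From triangle JKM: |159 − 88| < KM < 159 + 88, i.e. 71 < KM < 247.
From triangle LKM: 178 < KM < 434.
Both must hold, so KM lies in the intersection.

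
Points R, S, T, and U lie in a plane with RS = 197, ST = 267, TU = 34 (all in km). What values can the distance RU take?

The maximum is all hops collinear in one direction: 197 + 267 + 34 = 498.
The longest hop is 267; the others sum to 231. Folding the others back against it leaves at least 267 − 231 = 36.

36 ≤ RU ≤ 498 km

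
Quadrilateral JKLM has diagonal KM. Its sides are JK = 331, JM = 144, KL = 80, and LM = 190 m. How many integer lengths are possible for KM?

82

From triangle JKM: 187 < KM < 475.
From triangle LKM: 110 < KM < 270.
Intersection: 187 < KM < 270, so integers 188 through 269: 82 values.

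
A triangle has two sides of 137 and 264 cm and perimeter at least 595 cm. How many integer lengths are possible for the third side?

207

Triangle inequality: 127 < x < 401. Perimeter ≥ 595 gives x ≥ 595 − 137 − 264 = 194.
So 194 ≤ x < 401; integers 194 through 400: 207 values.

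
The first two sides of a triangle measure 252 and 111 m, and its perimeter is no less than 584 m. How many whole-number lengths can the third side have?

142

Triangle inequality: 141 < x < 363. Perimeter ≥ 584 gives x ≥ 584 − 252 − 111 = 221.
So 221 ≤ x < 363; integers 221 through 362: 142 values.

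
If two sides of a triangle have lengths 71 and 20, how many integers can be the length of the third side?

The third side lies in the open interval (51, 91).
Integers from 52 to 90 inclusive: 90 − 52 + 1 = 39.

39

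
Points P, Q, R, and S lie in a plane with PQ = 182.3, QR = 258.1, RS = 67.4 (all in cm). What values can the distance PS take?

8.4 ≤ PS ≤ 507.8 cm

The maximum is all hops collinear in one direction: 182.3 + 258.1 + 67.4 = 507.8.
The longest hop is 258.1; the others sum to 249.7. Folding the others back against it leaves at least 258.1 − 249.7 = 8.4.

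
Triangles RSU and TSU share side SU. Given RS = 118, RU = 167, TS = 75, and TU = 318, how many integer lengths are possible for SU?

41

From triangle RSU: 49 < SU < 285.
From triangle TSU: 243 < SU < 393.
Intersection: 243 < SU < 285, so integers 244 through 284: 41 values.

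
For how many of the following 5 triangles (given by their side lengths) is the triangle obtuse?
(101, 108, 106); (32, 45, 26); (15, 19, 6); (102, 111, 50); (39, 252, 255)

(101,108,106): 101²+106² = 21437 > 11664 = 108² → acute
(32,45,26): 26²+32² = 1700 < 2025 = 45² → obtuse
(15,19,6): 6²+15² = 261 < 361 = 19² → obtuse
(102,111,50): 50²+102² = 12904 > 12321 = 111² → acute
(39,252,255): 39²+252² = 65025 = 255² → right
2 of the 5 are obtuse.

2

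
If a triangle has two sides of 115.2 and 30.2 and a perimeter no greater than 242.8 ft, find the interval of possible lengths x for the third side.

85.0 < x ≤ 97.4

Triangle inequality alone gives 85.0 < x < 145.4.
The perimeter condition gives x ≤ 242.8 − 115.2 − 30.2 = 97.4.
Intersecting the two: 85.0 < x ≤ 97.4.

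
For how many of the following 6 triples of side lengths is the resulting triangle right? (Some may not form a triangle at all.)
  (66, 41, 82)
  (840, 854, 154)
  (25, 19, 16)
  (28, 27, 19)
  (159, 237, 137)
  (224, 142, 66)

(66,41,82): 41²+66² = 6037 < 6724 = 82² → obtuse
(840,854,154): 154²+840² = 729316 = 854² → right
(25,19,16): 16²+19² = 617 < 625 = 25² → obtuse
(28,27,19): 19²+27² = 1090 > 784 = 28² → acute
(159,237,137): 137²+159² = 44050 < 56169 = 237² → obtuse
(224,142,66): 66+142 ≤ 224, not a triangle
1 of the 6 is right.

1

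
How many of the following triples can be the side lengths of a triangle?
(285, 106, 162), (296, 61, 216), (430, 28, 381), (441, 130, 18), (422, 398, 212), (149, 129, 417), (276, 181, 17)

(106,162,285): 106+162 ≤ 285 → not valid
(61,216,296): 61+216 ≤ 296 → not valid
(28,381,430): 28+381 ≤ 430 → not valid
(18,130,441): 18+130 ≤ 441 → not valid
(212,398,422): 212+398 > 422 → valid
(129,149,417): 129+149 ≤ 417 → not valid
(17,181,276): 17+181 ≤ 276 → not valid
1 of the 7 triples forms a triangle.

1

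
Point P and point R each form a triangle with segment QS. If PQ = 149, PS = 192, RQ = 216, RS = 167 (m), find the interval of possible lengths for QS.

From triangle PQS: |149 − 192| < QS < 149 + 192, i.e. 43 < QS < 341.
From triangle RQS: 49 < QS < 383.
Both must hold, so QS lies in the intersection.

49 < QS < 341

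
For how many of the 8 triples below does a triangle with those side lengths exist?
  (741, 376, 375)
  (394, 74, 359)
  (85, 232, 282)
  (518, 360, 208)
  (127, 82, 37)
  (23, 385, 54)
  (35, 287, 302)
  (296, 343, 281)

6

(375,376,741): 375+376 > 741 → valid
(74,359,394): 74+359 > 394 → valid
(85,232,282): 85+232 > 282 → valid
(208,360,518): 208+360 > 518 → valid
(37,82,127): 37+82 ≤ 127 → not valid
(23,54,385): 23+54 ≤ 385 → not valid
(35,287,302): 35+287 > 302 → valid
(281,296,343): 281+296 > 343 → valid
6 of the 8 triples form a triangle.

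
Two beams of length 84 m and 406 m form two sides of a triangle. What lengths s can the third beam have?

322 < s < 490

By the triangle inequality, s must be less than 84 + 406 = 490 and greater than |84 − 406| = 322.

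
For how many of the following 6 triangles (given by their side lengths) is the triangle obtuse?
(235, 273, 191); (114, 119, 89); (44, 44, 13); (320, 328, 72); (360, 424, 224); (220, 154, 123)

(235,273,191): 191²+235² = 91706 > 74529 = 273² → acute
(114,119,89): 89²+114² = 20917 > 14161 = 119² → acute
(44,44,13): 13²+44² = 2105 > 1936 = 44² → acute
(320,328,72): 72²+320² = 107584 = 328² → right
(360,424,224): 224²+360² = 179776 = 424² → right
(220,154,123): 123²+154² = 38845 < 48400 = 220² → obtuse
1 of the 6 is obtuse.

1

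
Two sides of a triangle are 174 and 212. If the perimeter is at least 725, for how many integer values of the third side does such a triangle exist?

47

Triangle inequality: 38 < x < 386. Perimeter ≥ 725 gives x ≥ 725 − 174 − 212 = 339.
So 339 ≤ x < 386; integers 339 through 385: 47 values.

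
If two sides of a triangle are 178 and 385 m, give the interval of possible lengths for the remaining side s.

207 < s < 563 (m)

By the triangle inequality, s must be less than 178 + 385 = 563 and greater than |178 − 385| = 207.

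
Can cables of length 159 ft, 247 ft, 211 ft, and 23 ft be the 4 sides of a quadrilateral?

A quadrilateral exists iff every side is shorter than the sum of the others — equivalently, the longest side is less than the sum of the rest.
Longest side 247 < 393 (sum of the remaining 3), so yes.

Yes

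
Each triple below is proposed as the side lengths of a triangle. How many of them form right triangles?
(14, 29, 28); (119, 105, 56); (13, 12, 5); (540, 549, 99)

3

(14,29,28): 14²+28² = 980 > 841 = 29² → acute
(119,105,56): 56²+105² = 14161 = 119² → right
(13,12,5): 5²+12² = 169 = 13² → right
(540,549,99): 99²+540² = 301401 = 549² → right
3 of the 4 are right.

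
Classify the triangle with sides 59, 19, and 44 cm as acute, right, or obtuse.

obtuse

Compare the square of the longest side to the sum of squares of the other two: 19² + 44² = 2297 < 3481 = 59².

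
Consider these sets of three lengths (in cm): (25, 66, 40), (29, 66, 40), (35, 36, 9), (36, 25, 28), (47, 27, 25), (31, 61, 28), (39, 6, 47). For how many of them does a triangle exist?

4

(25,40,66): 25+40 ≤ 66 → not valid
(29,40,66): 29+40 > 66 → valid
(9,35,36): 9+35 > 36 → valid
(25,28,36): 25+28 > 36 → valid
(25,27,47): 25+27 > 47 → valid
(28,31,61): 28+31 ≤ 61 → not valid
(6,39,47): 6+39 ≤ 47 → not valid
4 of the 7 triples form a triangle.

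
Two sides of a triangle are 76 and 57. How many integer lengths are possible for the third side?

The third side lies in the open interval (19, 133).
Integers from 20 to 132 inclusive: 132 − 20 + 1 = 113.

113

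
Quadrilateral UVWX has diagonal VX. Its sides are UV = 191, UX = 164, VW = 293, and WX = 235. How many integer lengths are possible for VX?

From triangle UVX: 27 < VX < 355.
From triangle WVX: 58 < VX < 528.
Intersection: 58 < VX < 355, so integers 59 through 354: 296 values.

296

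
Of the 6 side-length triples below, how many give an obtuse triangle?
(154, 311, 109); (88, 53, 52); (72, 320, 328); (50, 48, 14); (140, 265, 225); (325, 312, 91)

(154,311,109): 109+154 ≤ 311, not a triangle
(88,53,52): 52²+53² = 5513 < 7744 = 88² → obtuse
(72,320,328): 72²+320² = 107584 = 328² → right
(50,48,14): 14²+48² = 2500 = 50² → right
(140,265,225): 140²+225² = 70225 = 265² → right
(325,312,91): 91²+312² = 105625 = 325² → right
1 of the 6 is obtuse.

1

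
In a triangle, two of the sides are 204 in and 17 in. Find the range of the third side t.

By the triangle inequality, t must be less than 204 + 17 = 221 and greater than |204 − 17| = 187.

187 < t < 221 (in)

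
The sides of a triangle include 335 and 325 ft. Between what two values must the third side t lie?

By the triangle inequality, t must be less than 335 + 325 = 660 and greater than |335 − 325| = 10.

10 < t < 660 (ft)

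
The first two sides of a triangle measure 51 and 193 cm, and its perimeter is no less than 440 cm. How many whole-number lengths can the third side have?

Triangle inequality: 142 < x < 244. Perimeter ≥ 440 gives x ≥ 440 − 51 − 193 = 196.
So 196 ≤ x < 244; integers 196 through 243: 48 values.

48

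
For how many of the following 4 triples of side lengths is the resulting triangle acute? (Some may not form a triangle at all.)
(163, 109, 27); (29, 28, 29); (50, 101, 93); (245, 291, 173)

(163,109,27): 27+109 ≤ 163, not a triangle
(29,28,29): 28²+29² = 1625 > 841 = 29² → acute
(50,101,93): 50²+93² = 11149 > 10201 = 101² → acute
(245,291,173): 173²+245² = 89954 > 84681 = 291² → acute
3 of the 4 are acute.

3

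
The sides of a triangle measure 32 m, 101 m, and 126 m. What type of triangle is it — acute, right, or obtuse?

obtuse

Compare the square of the longest side to the sum of squares of the other two: 32² + 101² = 11225 < 15876 = 126².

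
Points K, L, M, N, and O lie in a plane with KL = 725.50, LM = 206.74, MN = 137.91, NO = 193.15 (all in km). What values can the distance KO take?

The maximum is all hops collinear in one direction: 725.50 + 206.74 + 137.91 + 193.15 = 1263.30.
The longest hop is 725.50; the others sum to 537.80. Folding the others back against it leaves at least 725.50 − 537.80 = 187.70.

187.70 ≤ KO ≤ 1263.30 km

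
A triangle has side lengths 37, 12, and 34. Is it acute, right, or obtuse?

Compare the square of the longest side to the sum of squares of the other two: 12² + 34² = 1300 < 1369 = 37².

obtuse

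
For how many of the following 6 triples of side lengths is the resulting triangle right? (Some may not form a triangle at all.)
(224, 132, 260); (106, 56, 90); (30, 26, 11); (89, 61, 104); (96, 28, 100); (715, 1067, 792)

(224,132,260): 132²+224² = 67600 = 260² → right
(106,56,90): 56²+90² = 11236 = 106² → right
(30,26,11): 11²+26² = 797 < 900 = 30² → obtuse
(89,61,104): 61²+89² = 11642 > 10816 = 104² → acute
(96,28,100): 28²+96² = 10000 = 100² → right
(715,1067,792): 715²+792² = 1138489 = 1067² → right
4 of the 6 are right.

4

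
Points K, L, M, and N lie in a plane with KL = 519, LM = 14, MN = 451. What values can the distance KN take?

The maximum is all hops collinear in one direction: 519 + 14 + 451 = 984.
The longest hop is 519; the others sum to 465. Folding the others back against it leaves at least 519 − 465 = 54.

54 ≤ KN ≤ 984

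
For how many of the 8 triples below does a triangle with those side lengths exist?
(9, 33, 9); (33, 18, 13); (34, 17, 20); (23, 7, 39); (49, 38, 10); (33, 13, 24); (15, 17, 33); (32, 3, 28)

2

(9,9,33): 9+9 ≤ 33 → not valid
(13,18,33): 13+18 ≤ 33 → not valid
(17,20,34): 17+20 > 34 → valid
(7,23,39): 7+23 ≤ 39 → not valid
(10,38,49): 10+38 ≤ 49 → not valid
(13,24,33): 13+24 > 33 → valid
(15,17,33): 15+17 ≤ 33 → not valid
(3,28,32): 3+28 ≤ 32 → not valid
2 of the 8 triples form a triangle.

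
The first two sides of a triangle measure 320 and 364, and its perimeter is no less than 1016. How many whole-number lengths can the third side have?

Triangle inequality: 44 < x < 684. Perimeter ≥ 1016 gives x ≥ 1016 − 320 − 364 = 332.
So 332 ≤ x < 684; integers 332 through 683: 352 values.

352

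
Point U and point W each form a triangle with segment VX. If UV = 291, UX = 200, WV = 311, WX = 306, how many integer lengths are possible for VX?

From triangle UVX: 91 < VX < 491.
From triangle WVX: 5 < VX < 617.
Intersection: 91 < VX < 491, so integers 92 through 490: 399 values.

399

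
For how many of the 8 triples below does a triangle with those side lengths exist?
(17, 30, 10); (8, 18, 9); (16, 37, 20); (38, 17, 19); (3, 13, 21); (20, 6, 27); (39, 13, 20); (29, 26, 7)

1

(10,17,30): 10+17 ≤ 30 → not valid
(8,9,18): 8+9 ≤ 18 → not valid
(16,20,37): 16+20 ≤ 37 → not valid
(17,19,38): 17+19 ≤ 38 → not valid
(3,13,21): 3+13 ≤ 21 → not valid
(6,20,27): 6+20 ≤ 27 → not valid
(13,20,39): 13+20 ≤ 39 → not valid
(7,26,29): 7+26 > 29 → valid
1 of the 8 triples forms a triangle.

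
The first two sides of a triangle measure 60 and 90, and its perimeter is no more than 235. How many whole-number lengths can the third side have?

Triangle inequality: 30 < x < 150. Perimeter ≤ 235 gives x ≤ 235 − 60 − 90 = 85.
So 30 < x ≤ 85; integers 31 through 85: 55 values.

55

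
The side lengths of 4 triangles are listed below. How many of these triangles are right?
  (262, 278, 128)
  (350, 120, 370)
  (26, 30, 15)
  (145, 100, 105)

2

(262,278,128): 128²+262² = 85028 > 77284 = 278² → acute
(350,120,370): 120²+350² = 136900 = 370² → right
(26,30,15): 15²+26² = 901 > 900 = 30² → acute
(145,100,105): 100²+105² = 21025 = 145² → right
2 of the 4 are right.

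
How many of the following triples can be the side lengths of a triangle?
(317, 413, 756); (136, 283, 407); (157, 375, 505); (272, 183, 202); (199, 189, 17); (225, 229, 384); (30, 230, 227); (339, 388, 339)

7

(317,413,756): 317+413 ≤ 756 → not valid
(136,283,407): 136+283 > 407 → valid
(157,375,505): 157+375 > 505 → valid
(183,202,272): 183+202 > 272 → valid
(17,189,199): 17+189 > 199 → valid
(225,229,384): 225+229 > 384 → valid
(30,227,230): 30+227 > 230 → valid
(339,339,388): 339+339 > 388 → valid
7 of the 8 triples form a triangle.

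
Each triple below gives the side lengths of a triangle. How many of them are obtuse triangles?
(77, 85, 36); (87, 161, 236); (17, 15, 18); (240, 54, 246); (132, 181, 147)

1

(77,85,36): 36²+77² = 7225 = 85² → right
(87,161,236): 87²+161² = 33490 < 55696 = 236² → obtuse
(17,15,18): 15²+17² = 514 > 324 = 18² → acute
(240,54,246): 54²+240² = 60516 = 246² → right
(132,181,147): 132²+147² = 39033 > 32761 = 181² → acute
1 of the 5 is obtuse.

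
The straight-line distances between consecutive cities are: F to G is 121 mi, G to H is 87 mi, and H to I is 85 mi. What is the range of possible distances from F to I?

0 ≤ FI ≤ 293 mi

The maximum is all hops collinear in one direction: 121 + 87 + 85 = 293.
The longest hop is 121; the others sum to 172. Since 121 ≤ 172, the path can fold back on itself completely, so the minimum distance is 0.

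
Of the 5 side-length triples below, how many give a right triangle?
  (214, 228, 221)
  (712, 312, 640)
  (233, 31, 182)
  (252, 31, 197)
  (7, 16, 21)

(214,228,221): 214²+221² = 94637 > 51984 = 228² → acute
(712,312,640): 312²+640² = 506944 = 712² → right
(233,31,182): 31+182 ≤ 233, not a triangle
(252,31,197): 31+197 ≤ 252, not a triangle
(7,16,21): 7²+16² = 305 < 441 = 21² → obtuse
1 of the 5 is right.

1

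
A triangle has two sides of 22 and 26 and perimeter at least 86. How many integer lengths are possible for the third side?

Triangle inequality: 4 < x < 48. Perimeter ≥ 86 gives x ≥ 86 − 22 − 26 = 38.
So 38 ≤ x < 48; integers 38 through 47: 10 values.

10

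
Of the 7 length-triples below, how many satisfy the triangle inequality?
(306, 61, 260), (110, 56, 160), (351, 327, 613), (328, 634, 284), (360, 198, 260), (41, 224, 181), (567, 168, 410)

(61,260,306): 61+260 > 306 → valid
(56,110,160): 56+110 > 160 → valid
(327,351,613): 327+351 > 613 → valid
(284,328,634): 284+328 ≤ 634 → not valid
(198,260,360): 198+260 > 360 → valid
(41,181,224): 41+181 ≤ 224 → not valid
(168,410,567): 168+410 > 567 → valid
5 of the 7 triples form a triangle.

5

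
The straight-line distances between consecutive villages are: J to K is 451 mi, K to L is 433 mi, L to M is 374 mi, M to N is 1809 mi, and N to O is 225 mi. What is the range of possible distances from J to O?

326 ≤ JO ≤ 3292 mi

The maximum is all hops collinear in one direction: 451 + 433 + 374 + 1809 + 225 = 3292.
The longest hop is 1809; the others sum to 1483. Folding the others back against it leaves at least 1809 − 1483 = 326.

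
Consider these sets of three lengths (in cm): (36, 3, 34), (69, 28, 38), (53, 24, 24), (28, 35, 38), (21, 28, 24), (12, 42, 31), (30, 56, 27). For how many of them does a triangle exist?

5

(3,34,36): 3+34 > 36 → valid
(28,38,69): 28+38 ≤ 69 → not valid
(24,24,53): 24+24 ≤ 53 → not valid
(28,35,38): 28+35 > 38 → valid
(21,24,28): 21+24 > 28 → valid
(12,31,42): 12+31 > 42 → valid
(27,30,56): 27+30 > 56 → valid
5 of the 7 triples form a triangle.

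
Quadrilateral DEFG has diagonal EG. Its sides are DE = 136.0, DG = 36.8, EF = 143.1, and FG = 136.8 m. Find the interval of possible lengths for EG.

99.2 < EG < 172.8

From triangle DEG: |136.0 − 36.8| < EG < 136.0 + 36.8, i.e. 99.2 < EG < 172.8.
From triangle FEG: 6.3 < EG < 279.9.
Both must hold, so EG lies in the intersection.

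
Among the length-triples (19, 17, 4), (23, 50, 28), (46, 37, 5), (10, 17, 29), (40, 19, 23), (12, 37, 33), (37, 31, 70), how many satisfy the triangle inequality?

4

(4,17,19): 4+17 > 19 → valid
(23,28,50): 23+28 > 50 → valid
(5,37,46): 5+37 ≤ 46 → not valid
(10,17,29): 10+17 ≤ 29 → not valid
(19,23,40): 19+23 > 40 → valid
(12,33,37): 12+33 > 37 → valid
(31,37,70): 31+37 ≤ 70 → not valid
4 of the 7 triples form a triangle.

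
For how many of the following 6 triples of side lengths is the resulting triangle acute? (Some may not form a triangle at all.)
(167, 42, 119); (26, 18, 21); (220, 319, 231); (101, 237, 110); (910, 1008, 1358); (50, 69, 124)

1

(167,42,119): 42+119 ≤ 167, not a triangle
(26,18,21): 18²+21² = 765 > 676 = 26² → acute
(220,319,231): 220²+231² = 101761 = 319² → right
(101,237,110): 101+110 ≤ 237, not a triangle
(910,1008,1358): 910²+1008² = 1844164 = 1358² → right
(50,69,124): 50+69 ≤ 124, not a triangle
1 of the 6 is acute.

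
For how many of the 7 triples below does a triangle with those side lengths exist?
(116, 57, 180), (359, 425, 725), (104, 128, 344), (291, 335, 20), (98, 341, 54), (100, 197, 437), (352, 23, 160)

(57,116,180): 57+116 ≤ 180 → not valid
(359,425,725): 359+425 > 725 → valid
(104,128,344): 104+128 ≤ 344 → not valid
(20,291,335): 20+291 ≤ 335 → not valid
(54,98,341): 54+98 ≤ 341 → not valid
(100,197,437): 100+197 ≤ 437 → not valid
(23,160,352): 23+160 ≤ 352 → not valid
1 of the 7 triples forms a triangle.

1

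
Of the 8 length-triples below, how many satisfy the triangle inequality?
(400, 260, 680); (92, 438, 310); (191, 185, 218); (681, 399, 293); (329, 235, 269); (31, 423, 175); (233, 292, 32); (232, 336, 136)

4

(260,400,680): 260+400 ≤ 680 → not valid
(92,310,438): 92+310 ≤ 438 → not valid
(185,191,218): 185+191 > 218 → valid
(293,399,681): 293+399 > 681 → valid
(235,269,329): 235+269 > 329 → valid
(31,175,423): 31+175 ≤ 423 → not valid
(32,233,292): 32+233 ≤ 292 → not valid
(136,232,336): 136+232 > 336 → valid
4 of the 8 triples form a triangle.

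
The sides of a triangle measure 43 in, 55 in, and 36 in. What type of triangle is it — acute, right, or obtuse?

acute

Compare the square of the longest side to the sum of squares of the other two: 36² + 43² = 3145 > 3025 = 55².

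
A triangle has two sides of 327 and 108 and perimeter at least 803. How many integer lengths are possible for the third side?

Triangle inequality: 219 < x < 435. Perimeter ≥ 803 gives x ≥ 803 − 327 − 108 = 368.
So 368 ≤ x < 435; integers 368 through 434: 67 values.

67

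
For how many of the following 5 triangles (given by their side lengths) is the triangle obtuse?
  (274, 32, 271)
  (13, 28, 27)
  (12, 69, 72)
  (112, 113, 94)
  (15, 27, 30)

(274,32,271): 32²+271² = 74465 < 75076 = 274² → obtuse
(13,28,27): 13²+27² = 898 > 784 = 28² → acute
(12,69,72): 12²+69² = 4905 < 5184 = 72² → obtuse
(112,113,94): 94²+112² = 21380 > 12769 = 113² → acute
(15,27,30): 15²+27² = 954 > 900 = 30² → acute
2 of the 5 are obtuse.

2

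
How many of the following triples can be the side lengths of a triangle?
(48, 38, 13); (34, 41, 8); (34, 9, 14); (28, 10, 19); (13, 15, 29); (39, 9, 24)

3

(13,38,48): 13+38 > 48 → valid
(8,34,41): 8+34 > 41 → valid
(9,14,34): 9+14 ≤ 34 → not valid
(10,19,28): 10+19 > 28 → valid
(13,15,29): 13+15 ≤ 29 → not valid
(9,24,39): 9+24 ≤ 39 → not valid
3 of the 6 triples form a triangle.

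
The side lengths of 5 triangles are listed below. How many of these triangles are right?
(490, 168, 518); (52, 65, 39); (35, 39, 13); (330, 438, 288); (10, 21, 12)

(490,168,518): 168²+490² = 268324 = 518² → right
(52,65,39): 39²+52² = 4225 = 65² → right
(35,39,13): 13²+35² = 1394 < 1521 = 39² → obtuse
(330,438,288): 288²+330² = 191844 = 438² → right
(10,21,12): 10²+12² = 244 < 441 = 21² → obtuse
3 of the 5 are right.

3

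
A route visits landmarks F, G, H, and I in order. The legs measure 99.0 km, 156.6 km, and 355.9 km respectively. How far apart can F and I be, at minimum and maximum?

The maximum is all hops collinear in one direction: 99.0 + 156.6 + 355.9 = 611.5.
The longest hop is 355.9; the others sum to 255.6. Folding the others back against it leaves at least 355.9 − 255.6 = 100.3.

100.3 ≤ FI ≤ 611.5 km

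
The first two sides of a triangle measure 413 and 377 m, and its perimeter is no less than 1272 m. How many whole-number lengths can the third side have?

Triangle inequality: 36 < x < 790. Perimeter ≥ 1272 gives x ≥ 1272 − 413 − 377 = 482.
So 482 ≤ x < 790; integers 482 through 789: 308 values.

308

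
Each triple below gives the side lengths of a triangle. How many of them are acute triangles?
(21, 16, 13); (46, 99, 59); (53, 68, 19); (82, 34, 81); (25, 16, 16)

1

(21,16,13): 13²+16² = 425 < 441 = 21² → obtuse
(46,99,59): 46²+59² = 5597 < 9801 = 99² → obtuse
(53,68,19): 19²+53² = 3170 < 4624 = 68² → obtuse
(82,34,81): 34²+81² = 7717 > 6724 = 82² → acute
(25,16,16): 16²+16² = 512 < 625 = 25² → obtuse
1 of the 5 is acute.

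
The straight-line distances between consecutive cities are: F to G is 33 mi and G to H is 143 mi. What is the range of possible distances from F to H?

110 ≤ FH ≤ 176 mi

By the triangle inequality, |33 − 143| ≤ FH ≤ 33 + 143.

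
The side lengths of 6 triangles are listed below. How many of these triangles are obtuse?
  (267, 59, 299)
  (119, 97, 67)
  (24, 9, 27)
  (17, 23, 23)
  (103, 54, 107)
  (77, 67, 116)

(267,59,299): 59²+267² = 74770 < 89401 = 299² → obtuse
(119,97,67): 67²+97² = 13898 < 14161 = 119² → obtuse
(24,9,27): 9²+24² = 657 < 729 = 27² → obtuse
(17,23,23): 17²+23² = 818 > 529 = 23² → acute
(103,54,107): 54²+103² = 13525 > 11449 = 107² → acute
(77,67,116): 67²+77² = 10418 < 13456 = 116² → obtuse
4 of the 6 are obtuse.

4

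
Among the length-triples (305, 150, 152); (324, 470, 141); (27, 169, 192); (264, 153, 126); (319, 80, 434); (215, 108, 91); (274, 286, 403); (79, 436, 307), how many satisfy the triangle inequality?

3

(150,152,305): 150+152 ≤ 305 → not valid
(141,324,470): 141+324 ≤ 470 → not valid
(27,169,192): 27+169 > 192 → valid
(126,153,264): 126+153 > 264 → valid
(80,319,434): 80+319 ≤ 434 → not valid
(91,108,215): 91+108 ≤ 215 → not valid
(274,286,403): 274+286 > 403 → valid
(79,307,436): 79+307 ≤ 436 → not valid
3 of the 8 triples form a triangle.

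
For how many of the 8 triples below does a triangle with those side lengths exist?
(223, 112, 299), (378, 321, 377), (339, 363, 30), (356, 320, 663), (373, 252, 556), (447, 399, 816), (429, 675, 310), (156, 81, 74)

7

(112,223,299): 112+223 > 299 → valid
(321,377,378): 321+377 > 378 → valid
(30,339,363): 30+339 > 363 → valid
(320,356,663): 320+356 > 663 → valid
(252,373,556): 252+373 > 556 → valid
(399,447,816): 399+447 > 816 → valid
(310,429,675): 310+429 > 675 → valid
(74,81,156): 74+81 ≤ 156 → not valid
7 of the 8 triples form a triangle.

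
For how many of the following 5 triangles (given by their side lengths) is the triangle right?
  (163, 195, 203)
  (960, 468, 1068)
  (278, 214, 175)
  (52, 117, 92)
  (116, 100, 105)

(163,195,203): 163²+195² = 64594 > 41209 = 203² → acute
(960,468,1068): 468²+960² = 1140624 = 1068² → right
(278,214,175): 175²+214² = 76421 < 77284 = 278² → obtuse
(52,117,92): 52²+92² = 11168 < 13689 = 117² → obtuse
(116,100,105): 100²+105² = 21025 > 13456 = 116² → acute
1 of the 5 is right.

1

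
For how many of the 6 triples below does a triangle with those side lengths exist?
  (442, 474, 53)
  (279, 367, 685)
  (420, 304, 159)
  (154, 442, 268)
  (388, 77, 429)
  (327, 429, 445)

(53,442,474): 53+442 > 474 → valid
(279,367,685): 279+367 ≤ 685 → not valid
(159,304,420): 159+304 > 420 → valid
(154,268,442): 154+268 ≤ 442 → not valid
(77,388,429): 77+388 > 429 → valid
(327,429,445): 327+429 > 445 → valid
4 of the 6 triples form a triangle.

4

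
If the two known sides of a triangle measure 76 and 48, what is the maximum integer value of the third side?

123

The third side must be strictly less than 76 + 48 = 124.
The largest integer below 124 is 123.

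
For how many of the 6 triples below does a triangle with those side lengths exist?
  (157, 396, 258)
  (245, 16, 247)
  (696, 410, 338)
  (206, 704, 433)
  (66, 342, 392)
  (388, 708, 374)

(157,258,396): 157+258 > 396 → valid
(16,245,247): 16+245 > 247 → valid
(338,410,696): 338+410 > 696 → valid
(206,433,704): 206+433 ≤ 704 → not valid
(66,342,392): 66+342 > 392 → valid
(374,388,708): 374+388 > 708 → valid
5 of the 6 triples form a triangle.

5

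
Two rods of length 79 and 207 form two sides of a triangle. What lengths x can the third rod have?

By the triangle inequality, x must be less than 79 + 207 = 286 and greater than |79 − 207| = 128.

128 < x < 286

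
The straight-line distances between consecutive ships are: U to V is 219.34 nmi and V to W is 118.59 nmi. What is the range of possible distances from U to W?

By the triangle inequality, |219.34 − 118.59| ≤ UW ≤ 219.34 + 118.59.

100.75 ≤ UW ≤ 337.93 nmi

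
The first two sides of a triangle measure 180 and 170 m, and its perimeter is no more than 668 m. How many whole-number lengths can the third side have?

Triangle inequality: 10 < x < 350. Perimeter ≤ 668 gives x ≤ 668 − 180 − 170 = 318.
So 10 < x ≤ 318; integers 11 through 318: 308 values.

308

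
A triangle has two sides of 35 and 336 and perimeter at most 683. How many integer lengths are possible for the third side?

Triangle inequality: 301 < x < 371. Perimeter ≤ 683 gives x ≤ 683 − 35 − 336 = 312.
So 301 < x ≤ 312; integers 302 through 312: 11 values.

11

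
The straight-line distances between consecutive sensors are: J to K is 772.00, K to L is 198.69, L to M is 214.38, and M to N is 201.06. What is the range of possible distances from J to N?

The maximum is all hops collinear in one direction: 772.00 + 198.69 + 214.38 + 201.06 = 1386.13.
The longest hop is 772.00; the others sum to 614.13. Folding the others back against it leaves at least 772.00 − 614.13 = 157.87.

157.87 ≤ JN ≤ 1386.13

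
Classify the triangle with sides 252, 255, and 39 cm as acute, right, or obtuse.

right

Compare the square of the longest side to the sum of squares of the other two: 39² + 252² = 65025 = 255².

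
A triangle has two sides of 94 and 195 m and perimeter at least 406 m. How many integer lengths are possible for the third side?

Triangle inequality: 101 < x < 289. Perimeter ≥ 406 gives x ≥ 406 − 94 − 195 = 117.
So 117 ≤ x < 289; integers 117 through 288: 172 values.

172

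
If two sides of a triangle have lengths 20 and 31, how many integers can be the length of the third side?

The third side lies in the open interval (11, 51).
Integers from 12 to 50 inclusive: 50 − 12 + 1 = 39.

39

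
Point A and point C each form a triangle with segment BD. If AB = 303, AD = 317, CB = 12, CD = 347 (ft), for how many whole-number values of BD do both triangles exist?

23

From triangle ABD: 14 < BD < 620.
From triangle CBD: 335 < BD < 359.
Intersection: 335 < BD < 359, so integers 336 through 358: 23 values.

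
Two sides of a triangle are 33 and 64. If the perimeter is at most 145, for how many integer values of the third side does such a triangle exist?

Triangle inequality: 31 < x < 97. Perimeter ≤ 145 gives x ≤ 145 − 33 − 64 = 48.
So 31 < x ≤ 48; integers 32 through 48: 17 values.

17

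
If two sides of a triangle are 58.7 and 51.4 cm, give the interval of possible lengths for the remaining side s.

7.3 < s < 110.1

By the triangle inequality, s must be less than 58.7 + 51.4 = 110.1 and greater than |58.7 − 51.4| = 7.3.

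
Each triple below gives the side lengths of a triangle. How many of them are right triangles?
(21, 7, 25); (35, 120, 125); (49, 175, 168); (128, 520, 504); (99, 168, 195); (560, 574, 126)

(21,7,25): 7²+21² = 490 < 625 = 25² → obtuse
(35,120,125): 35²+120² = 15625 = 125² → right
(49,175,168): 49²+168² = 30625 = 175² → right
(128,520,504): 128²+504² = 270400 = 520² → right
(99,168,195): 99²+168² = 38025 = 195² → right
(560,574,126): 126²+560² = 329476 = 574² → right
5 of the 6 are right.

5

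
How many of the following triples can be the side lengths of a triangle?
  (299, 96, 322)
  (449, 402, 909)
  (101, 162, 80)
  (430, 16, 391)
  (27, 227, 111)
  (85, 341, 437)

(96,299,322): 96+299 > 322 → valid
(402,449,909): 402+449 ≤ 909 → not valid
(80,101,162): 80+101 > 162 → valid
(16,391,430): 16+391 ≤ 430 → not valid
(27,111,227): 27+111 ≤ 227 → not valid
(85,341,437): 85+341 ≤ 437 → not valid
2 of the 6 triples form a triangle.

2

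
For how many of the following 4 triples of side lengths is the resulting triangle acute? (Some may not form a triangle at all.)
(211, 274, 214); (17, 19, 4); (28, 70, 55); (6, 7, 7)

2

(211,274,214): 211²+214² = 90317 > 75076 = 274² → acute
(17,19,4): 4²+17² = 305 < 361 = 19² → obtuse
(28,70,55): 28²+55² = 3809 < 4900 = 70² → obtuse
(6,7,7): 6²+7² = 85 > 49 = 7² → acute
2 of the 4 are acute.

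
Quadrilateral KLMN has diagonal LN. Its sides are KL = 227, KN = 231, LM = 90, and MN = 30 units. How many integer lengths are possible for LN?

From triangle KLN: 4 < LN < 458.
From triangle MLN: 60 < LN < 120.
Intersection: 60 < LN < 120, so integers 61 through 119: 59 values.

59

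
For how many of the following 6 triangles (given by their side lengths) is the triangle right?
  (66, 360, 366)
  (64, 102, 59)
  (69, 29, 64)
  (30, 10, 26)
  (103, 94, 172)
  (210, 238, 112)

2

(66,360,366): 66²+360² = 133956 = 366² → right
(64,102,59): 59²+64² = 7577 < 10404 = 102² → obtuse
(69,29,64): 29²+64² = 4937 > 4761 = 69² → acute
(30,10,26): 10²+26² = 776 < 900 = 30² → obtuse
(103,94,172): 94²+103² = 19445 < 29584 = 172² → obtuse
(210,238,112): 112²+210² = 56644 = 238² → right
2 of the 6 are right.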